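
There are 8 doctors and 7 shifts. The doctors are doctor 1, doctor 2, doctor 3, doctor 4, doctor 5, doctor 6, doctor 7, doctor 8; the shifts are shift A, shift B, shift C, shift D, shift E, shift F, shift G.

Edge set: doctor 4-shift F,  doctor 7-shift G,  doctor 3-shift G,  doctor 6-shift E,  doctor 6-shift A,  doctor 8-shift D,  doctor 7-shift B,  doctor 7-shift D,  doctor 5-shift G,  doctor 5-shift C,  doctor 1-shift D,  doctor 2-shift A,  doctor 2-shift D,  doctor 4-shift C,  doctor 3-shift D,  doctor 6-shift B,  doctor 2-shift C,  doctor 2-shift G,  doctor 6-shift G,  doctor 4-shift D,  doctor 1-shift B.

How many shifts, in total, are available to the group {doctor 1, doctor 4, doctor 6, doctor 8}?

The union of neighbours of {doctor 1, doctor 4, doctor 6, doctor 8} is {shift A, shift B, shift C, shift D, shift E, shift F, shift G}, which has 7 elements.
Since |N(S)| = 7 ≥ |S| = 4, Hall's condition holds for this subset.

7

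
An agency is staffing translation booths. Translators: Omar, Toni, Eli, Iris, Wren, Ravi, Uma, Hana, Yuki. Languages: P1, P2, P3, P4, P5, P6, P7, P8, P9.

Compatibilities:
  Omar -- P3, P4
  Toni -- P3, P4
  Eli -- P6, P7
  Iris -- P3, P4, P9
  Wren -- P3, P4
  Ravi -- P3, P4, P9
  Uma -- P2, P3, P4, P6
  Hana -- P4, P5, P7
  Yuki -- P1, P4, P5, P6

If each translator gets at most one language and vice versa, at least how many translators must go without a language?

2

For example, pair Omar–P3, Toni–P4, Eli–P6, Iris–P9, Uma–P2, Hana–P7, Yuki–P1.
The set {Omar, Toni, Iris, Wren, Ravi} has only 3 neighbours ({P3, P4, P9}), so by Hall's theorem at most 7 of the 9 translators can be matched.
That matches 7 of the 9, leaving 2 unmatched; no matching can do better.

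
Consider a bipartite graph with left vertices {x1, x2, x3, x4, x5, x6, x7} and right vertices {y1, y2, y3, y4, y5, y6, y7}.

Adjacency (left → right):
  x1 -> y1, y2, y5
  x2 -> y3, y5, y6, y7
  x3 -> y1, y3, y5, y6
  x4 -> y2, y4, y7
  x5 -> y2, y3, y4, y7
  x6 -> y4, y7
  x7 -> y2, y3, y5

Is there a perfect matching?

Yes

One maximum matching: x1–y5, x2–y6, x3–y1, x4–y2, x5–y4, x6–y7, x7–y3.
All 7 left vertices are covered.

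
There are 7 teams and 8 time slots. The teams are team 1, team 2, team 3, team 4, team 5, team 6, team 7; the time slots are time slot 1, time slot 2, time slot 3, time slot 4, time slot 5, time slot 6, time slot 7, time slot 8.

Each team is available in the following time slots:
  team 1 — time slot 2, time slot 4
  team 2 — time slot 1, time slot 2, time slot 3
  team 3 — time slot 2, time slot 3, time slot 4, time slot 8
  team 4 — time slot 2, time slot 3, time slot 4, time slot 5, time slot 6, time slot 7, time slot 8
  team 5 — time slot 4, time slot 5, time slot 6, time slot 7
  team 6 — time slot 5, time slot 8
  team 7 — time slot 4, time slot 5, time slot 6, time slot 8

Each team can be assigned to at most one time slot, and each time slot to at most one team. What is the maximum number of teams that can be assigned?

7

One maximum matching: team 1→time slot 2, team 2→time slot 1, team 3→time slot 3, team 4→time slot 5, team 5→time slot 7, team 6→time slot 8, team 7→time slot 4.
This saturates every team, so 7 is the maximum.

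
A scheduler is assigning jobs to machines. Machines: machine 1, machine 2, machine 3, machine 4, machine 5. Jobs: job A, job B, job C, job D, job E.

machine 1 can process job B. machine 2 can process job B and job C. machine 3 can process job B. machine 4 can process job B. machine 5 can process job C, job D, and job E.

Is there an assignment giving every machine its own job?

The set {machine 1, machine 3, machine 4} has only 1 neighbour ({job B}), so by Hall's theorem at most 3 of the 5 machines can be matched.
Hence no matching covers every machine.

No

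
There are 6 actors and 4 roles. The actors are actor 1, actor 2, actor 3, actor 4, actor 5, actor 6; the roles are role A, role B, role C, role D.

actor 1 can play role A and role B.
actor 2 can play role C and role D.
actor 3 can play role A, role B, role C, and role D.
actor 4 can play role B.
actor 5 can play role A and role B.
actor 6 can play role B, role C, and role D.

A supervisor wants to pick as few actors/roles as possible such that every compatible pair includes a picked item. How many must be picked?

4

A maximum matching has 4 edges (e.g. actor 1–role A, actor 2–role C, actor 3–role D, actor 4–role B).
By König's theorem the minimum vertex cover has the same size. One such cover is {role A, role B, role C, role D}.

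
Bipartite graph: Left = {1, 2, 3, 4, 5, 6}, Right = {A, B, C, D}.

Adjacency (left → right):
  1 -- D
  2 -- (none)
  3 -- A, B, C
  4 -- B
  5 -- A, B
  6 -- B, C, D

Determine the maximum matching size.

A valid assignment of size 4: 1-D, 3-C, 4-B, 5-A.
The set {1, 2, 3, 4, 5, 6} has only 4 neighbours ({A, B, C, D}), so by Hall's theorem at most 4 of the 6 left vertices can be matched.

4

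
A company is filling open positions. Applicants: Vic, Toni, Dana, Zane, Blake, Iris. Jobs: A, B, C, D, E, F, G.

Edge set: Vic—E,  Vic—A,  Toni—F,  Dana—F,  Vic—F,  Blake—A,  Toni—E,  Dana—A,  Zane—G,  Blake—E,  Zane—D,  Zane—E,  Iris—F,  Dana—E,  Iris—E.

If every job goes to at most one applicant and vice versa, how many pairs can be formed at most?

One maximum matching: Vic–A, Toni–F, Dana–E, Zane–D.
The set {Vic, Toni, Dana, Blake, Iris} has only 3 neighbours ({A, E, F}), so by Hall's theorem at most 4 of the 6 applicants can be matched.

4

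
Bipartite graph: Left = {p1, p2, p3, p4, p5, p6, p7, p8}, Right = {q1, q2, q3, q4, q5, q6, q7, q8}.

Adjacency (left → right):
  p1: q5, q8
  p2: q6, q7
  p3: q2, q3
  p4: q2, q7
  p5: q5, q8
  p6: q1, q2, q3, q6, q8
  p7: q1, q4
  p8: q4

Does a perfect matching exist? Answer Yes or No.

One maximum matching: p1→q5, p2→q7, p3→q3, p4→q2, p5→q8, p6→q6, p7→q1, p8→q4.
Every left vertex is matched, so this is a perfect matching.

Yes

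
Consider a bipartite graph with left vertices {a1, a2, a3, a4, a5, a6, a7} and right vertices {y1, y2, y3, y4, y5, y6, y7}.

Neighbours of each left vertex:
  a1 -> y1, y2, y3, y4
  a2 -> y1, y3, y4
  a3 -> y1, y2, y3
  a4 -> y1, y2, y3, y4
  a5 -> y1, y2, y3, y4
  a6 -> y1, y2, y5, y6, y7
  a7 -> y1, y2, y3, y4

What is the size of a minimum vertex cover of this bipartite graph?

5

The 5 edges a1–y2, a2–y4, a3–y1, a4–y3, a6–y7 form a matching, so any vertex cover needs at least 5 vertices (one per matched edge).
Conversely {a6, y1, y2, y3, y4} meets every edge and has exactly 5 vertices, so 5 is optimal.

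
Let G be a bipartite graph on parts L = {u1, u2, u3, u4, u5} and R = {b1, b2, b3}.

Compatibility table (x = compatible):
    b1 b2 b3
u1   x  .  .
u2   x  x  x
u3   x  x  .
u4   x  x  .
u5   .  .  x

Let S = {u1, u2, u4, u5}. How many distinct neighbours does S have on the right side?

3

The union of neighbours of {u1, u2, u4, u5} is {b1, b2, b3}, which has 3 elements.
Since |N(S)| = 3 < |S| = 4, Hall's condition fails for this subset.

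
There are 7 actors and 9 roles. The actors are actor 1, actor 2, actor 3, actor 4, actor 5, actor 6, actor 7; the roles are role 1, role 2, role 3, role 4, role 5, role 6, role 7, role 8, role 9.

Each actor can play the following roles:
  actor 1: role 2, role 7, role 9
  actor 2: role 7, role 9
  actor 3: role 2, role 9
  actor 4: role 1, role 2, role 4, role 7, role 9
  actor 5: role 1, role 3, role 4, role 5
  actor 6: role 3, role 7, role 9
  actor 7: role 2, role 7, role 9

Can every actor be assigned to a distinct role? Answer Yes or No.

The set {actor 1, actor 2, actor 3, actor 7} has only 3 neighbours ({role 2, role 7, role 9}), so by Hall's theorem at most 6 of the 7 actors can be matched.
Hence no matching covers every actor.

No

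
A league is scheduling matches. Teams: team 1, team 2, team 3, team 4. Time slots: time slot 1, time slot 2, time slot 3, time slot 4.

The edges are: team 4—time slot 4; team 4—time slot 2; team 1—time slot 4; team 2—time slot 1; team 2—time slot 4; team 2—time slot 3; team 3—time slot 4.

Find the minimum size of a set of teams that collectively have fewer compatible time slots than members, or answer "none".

Take S = {team 1, team 3}. Its neighbourhood is {time slot 4}, so |N(S)| = 1 < |S| = 2.
No single vertex violates Hall's condition since each has at least one neighbour, so 2 is the minimum.

2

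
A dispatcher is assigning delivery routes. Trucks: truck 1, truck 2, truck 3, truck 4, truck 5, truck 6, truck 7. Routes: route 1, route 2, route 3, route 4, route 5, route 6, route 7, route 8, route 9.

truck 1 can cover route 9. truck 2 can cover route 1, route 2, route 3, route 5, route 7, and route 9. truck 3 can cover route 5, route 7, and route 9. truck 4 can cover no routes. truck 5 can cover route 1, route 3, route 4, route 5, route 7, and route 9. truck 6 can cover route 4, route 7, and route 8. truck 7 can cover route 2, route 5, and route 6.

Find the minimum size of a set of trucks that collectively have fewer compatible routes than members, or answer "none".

Take S = {truck 4}. Its neighbourhood is {}, so |N(S)| = 0 < |S| = 1.

1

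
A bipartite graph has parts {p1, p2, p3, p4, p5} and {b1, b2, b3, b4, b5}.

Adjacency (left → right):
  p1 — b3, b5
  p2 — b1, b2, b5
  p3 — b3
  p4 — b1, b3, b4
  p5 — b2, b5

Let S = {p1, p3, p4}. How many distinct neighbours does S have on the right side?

4

The union of neighbours of {p1, p3, p4} is {b1, b3, b4, b5}, which has 4 elements.
Since |N(S)| = 4 ≥ |S| = 3, Hall's condition holds for this subset.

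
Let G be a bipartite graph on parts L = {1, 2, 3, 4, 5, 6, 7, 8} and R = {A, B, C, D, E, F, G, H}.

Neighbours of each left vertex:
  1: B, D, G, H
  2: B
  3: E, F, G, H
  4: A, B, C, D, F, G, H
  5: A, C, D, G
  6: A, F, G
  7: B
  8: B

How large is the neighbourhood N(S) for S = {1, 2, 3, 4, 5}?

The union of neighbours of {1, 2, 3, 4, 5} is {A, B, C, D, E, F, G, H}, which has 8 elements.
Since |N(S)| = 8 ≥ |S| = 5, Hall's condition holds for this subset.

8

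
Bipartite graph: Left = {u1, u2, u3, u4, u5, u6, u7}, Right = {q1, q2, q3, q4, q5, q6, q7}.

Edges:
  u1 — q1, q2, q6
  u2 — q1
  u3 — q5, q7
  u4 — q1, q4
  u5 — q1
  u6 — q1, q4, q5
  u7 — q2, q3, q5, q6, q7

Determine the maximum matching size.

For example, pair u1–q2, u2–q1, u3–q7, u4–q4, u6–q5, u7–q6.
The set {u2, u5} has only 1 neighbour ({q1}), so by Hall's theorem at most 6 of the 7 left vertices can be matched.

6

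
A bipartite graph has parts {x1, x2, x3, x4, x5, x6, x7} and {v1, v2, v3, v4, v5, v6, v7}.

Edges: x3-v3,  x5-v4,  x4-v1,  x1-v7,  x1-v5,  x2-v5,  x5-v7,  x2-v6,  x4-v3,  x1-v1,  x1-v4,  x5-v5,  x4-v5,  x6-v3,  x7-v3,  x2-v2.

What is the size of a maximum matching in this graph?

One maximum matching: x1→v1, x2→v2, x3→v3, x4→v5, x5→v7.
The set {x3, x6, x7} has only 1 neighbour ({v3}), so by Hall's theorem at most 5 of the 7 left vertices can be matched.

5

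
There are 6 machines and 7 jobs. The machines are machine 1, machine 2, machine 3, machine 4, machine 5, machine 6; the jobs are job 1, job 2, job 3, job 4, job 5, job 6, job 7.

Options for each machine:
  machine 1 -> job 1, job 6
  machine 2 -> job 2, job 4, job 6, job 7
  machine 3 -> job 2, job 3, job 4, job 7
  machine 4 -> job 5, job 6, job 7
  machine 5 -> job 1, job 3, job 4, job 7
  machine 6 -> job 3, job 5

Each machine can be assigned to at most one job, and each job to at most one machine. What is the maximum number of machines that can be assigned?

6

For example, pair machine 1–job 6, machine 2–job 2, machine 3–job 4, machine 4–job 5, machine 5–job 1, machine 6–job 3.
This saturates every machine, so 6 is the maximum.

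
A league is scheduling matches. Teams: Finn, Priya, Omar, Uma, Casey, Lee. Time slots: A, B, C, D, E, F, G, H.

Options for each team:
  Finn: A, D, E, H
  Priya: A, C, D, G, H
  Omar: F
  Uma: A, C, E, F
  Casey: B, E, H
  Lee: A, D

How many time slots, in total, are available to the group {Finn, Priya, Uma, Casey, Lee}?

8

The union of neighbours of {Finn, Priya, Uma, Casey, Lee} is {A, B, C, D, E, F, G, H}, which has 8 elements.
Since |N(S)| = 8 ≥ |S| = 5, Hall's condition holds for this subset.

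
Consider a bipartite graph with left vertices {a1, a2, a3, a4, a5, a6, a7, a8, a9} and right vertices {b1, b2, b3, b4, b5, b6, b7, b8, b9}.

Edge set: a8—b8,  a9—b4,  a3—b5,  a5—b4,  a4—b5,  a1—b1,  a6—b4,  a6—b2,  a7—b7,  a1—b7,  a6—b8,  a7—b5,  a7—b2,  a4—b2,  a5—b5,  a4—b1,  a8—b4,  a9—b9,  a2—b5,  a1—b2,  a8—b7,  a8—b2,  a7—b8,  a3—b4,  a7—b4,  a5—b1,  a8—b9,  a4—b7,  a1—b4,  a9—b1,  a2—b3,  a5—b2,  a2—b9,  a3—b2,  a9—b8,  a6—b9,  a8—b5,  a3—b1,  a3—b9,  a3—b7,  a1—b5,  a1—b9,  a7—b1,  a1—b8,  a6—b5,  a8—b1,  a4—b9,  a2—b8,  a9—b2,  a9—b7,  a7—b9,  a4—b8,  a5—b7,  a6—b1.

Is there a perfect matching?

No

The set {a1, a3, a4, a5, a6, a7, a8, a9} has only 7 neighbours ({b1, b2, b4, b5, b7, b8, b9}), so by Hall's theorem at most 8 of the 9 left vertices can be matched.
Hence no matching covers every left vertex.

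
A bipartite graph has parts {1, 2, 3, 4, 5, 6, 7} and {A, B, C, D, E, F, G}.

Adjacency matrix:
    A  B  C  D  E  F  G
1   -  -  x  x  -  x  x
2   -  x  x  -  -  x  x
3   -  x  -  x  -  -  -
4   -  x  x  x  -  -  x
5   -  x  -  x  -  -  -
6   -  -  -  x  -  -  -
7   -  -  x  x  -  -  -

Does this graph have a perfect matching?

The set {1, 2, 3, 4, 5, 6, 7} has only 5 neighbours ({B, C, D, F, G}), so by Hall's theorem at most 5 of the 7 left vertices can be matched.
Hence no matching covers every left vertex.

No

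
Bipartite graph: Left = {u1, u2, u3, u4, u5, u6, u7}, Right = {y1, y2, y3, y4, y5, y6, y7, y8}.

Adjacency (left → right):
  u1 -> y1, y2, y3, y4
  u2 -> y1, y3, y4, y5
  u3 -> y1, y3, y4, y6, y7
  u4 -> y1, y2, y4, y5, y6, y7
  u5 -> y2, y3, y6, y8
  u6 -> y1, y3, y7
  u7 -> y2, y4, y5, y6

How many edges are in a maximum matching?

7

One maximum matching: u1-y2, u2-y4, u3-y3, u4-y7, u5-y8, u6-y1, u7-y6.
This saturates every left vertex, so 7 is the maximum.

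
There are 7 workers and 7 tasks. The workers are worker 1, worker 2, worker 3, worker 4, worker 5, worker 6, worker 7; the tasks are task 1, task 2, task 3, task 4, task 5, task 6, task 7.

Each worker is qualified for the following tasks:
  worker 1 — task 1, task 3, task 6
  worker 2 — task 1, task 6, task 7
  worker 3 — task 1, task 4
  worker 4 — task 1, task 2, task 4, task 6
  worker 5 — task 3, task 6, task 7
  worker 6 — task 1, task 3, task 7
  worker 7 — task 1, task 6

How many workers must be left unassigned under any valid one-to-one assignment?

1

For example, pair worker 1–task 3, worker 2–task 1, worker 3–task 4, worker 4–task 2, worker 5–task 6, worker 6–task 7.
The set {worker 1, worker 2, worker 5, worker 6, worker 7} has only 4 neighbours ({task 1, task 3, task 6, task 7}), so by Hall's theorem at most 6 of the 7 workers can be matched.
That matches 6 of the 7, leaving 1 unmatched; no matching can do better.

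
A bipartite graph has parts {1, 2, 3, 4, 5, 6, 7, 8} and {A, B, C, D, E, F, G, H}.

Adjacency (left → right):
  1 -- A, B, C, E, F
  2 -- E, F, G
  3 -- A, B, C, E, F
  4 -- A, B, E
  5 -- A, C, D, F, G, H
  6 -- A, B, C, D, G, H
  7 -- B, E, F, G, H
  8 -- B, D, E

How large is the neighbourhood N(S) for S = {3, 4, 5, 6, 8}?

8

The union of neighbours of {3, 4, 5, 6, 8} is {A, B, C, D, E, F, G, H}, which has 8 elements.
Since |N(S)| = 8 ≥ |S| = 5, Hall's condition holds for this subset.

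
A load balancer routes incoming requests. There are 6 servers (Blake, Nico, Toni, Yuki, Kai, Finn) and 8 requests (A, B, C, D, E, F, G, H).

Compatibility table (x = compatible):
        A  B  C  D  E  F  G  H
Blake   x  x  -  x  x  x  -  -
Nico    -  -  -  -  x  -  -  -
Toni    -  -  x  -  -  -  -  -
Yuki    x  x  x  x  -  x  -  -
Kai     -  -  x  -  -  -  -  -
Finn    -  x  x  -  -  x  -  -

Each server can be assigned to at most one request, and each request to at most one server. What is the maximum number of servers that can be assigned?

5

A valid assignment of size 5: Blake→A, Nico→E, Toni→C, Yuki→F, Finn→B.
The set {Toni, Kai} has only 1 neighbour ({C}), so by Hall's theorem at most 5 of the 6 servers can be matched.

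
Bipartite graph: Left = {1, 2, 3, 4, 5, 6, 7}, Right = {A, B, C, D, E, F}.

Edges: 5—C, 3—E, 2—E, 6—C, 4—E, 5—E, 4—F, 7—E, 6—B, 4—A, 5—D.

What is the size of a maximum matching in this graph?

4

A valid assignment of size 4: 2-E, 4-F, 5-C, 6-B.
The set {1, 2, 3, 7} has only 1 neighbour ({E}), so by Hall's theorem at most 4 of the 7 left vertices can be matched.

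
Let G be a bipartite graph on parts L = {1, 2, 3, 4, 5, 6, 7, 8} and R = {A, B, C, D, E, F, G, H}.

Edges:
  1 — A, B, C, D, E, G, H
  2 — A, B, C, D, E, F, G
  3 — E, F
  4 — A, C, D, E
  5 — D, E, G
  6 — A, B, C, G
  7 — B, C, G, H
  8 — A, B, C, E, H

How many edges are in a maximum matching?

8

A valid assignment of size 8: 1-G, 2-E, 3-F, 4-C, 5-D, 6-B, 7-H, 8-A.
This saturates every left vertex, so 8 is the maximum.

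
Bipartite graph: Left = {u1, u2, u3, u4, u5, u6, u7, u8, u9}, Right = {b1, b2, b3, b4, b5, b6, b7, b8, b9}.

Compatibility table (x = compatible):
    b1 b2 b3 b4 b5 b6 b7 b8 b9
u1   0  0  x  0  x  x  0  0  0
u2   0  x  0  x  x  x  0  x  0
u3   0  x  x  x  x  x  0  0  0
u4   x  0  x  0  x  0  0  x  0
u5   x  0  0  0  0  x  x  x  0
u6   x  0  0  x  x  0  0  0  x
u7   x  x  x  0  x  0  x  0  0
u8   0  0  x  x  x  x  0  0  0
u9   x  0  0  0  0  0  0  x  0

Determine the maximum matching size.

One maximum matching: u1→b5, u2→b4, u3→b2, u4→b3, u5→b7, u6→b9, u7→b1, u8→b6, u9→b8.
All 9 left vertices are matched, so no larger matching exists.

9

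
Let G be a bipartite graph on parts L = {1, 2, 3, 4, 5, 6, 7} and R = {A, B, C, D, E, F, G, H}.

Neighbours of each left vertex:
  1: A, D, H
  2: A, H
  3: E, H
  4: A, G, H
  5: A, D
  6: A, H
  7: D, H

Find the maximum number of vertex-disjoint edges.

5

A valid assignment of size 5: 1–H, 2–A, 3–E, 4–G, 5–D.
The set {1, 2, 5, 6, 7} has only 3 neighbours ({A, D, H}), so by Hall's theorem at most 5 of the 7 left vertices can be matched.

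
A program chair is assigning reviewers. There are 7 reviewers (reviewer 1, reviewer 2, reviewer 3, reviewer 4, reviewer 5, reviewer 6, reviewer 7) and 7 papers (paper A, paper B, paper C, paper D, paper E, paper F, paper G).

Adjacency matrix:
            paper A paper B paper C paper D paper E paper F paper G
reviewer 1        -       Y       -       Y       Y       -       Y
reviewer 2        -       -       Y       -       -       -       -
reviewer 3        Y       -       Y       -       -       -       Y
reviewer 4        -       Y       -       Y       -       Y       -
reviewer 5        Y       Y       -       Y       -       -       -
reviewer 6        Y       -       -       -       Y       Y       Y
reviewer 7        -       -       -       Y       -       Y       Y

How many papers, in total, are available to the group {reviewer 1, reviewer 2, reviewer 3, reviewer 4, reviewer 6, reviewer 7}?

The union of neighbours of {reviewer 1, reviewer 2, reviewer 3, reviewer 4, reviewer 6, reviewer 7} is {paper A, paper B, paper C, paper D, paper E, paper F, paper G}, which has 7 elements.
Since |N(S)| = 7 ≥ |S| = 6, Hall's condition holds for this subset.

7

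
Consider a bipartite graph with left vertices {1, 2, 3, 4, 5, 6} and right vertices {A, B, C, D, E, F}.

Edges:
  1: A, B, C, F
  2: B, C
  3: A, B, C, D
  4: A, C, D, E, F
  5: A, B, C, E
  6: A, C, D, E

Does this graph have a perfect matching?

Yes

One maximum matching: 1→F, 2→C, 3→D, 4→A, 5→B, 6→E.
Every left vertex is matched, so this is a perfect matching.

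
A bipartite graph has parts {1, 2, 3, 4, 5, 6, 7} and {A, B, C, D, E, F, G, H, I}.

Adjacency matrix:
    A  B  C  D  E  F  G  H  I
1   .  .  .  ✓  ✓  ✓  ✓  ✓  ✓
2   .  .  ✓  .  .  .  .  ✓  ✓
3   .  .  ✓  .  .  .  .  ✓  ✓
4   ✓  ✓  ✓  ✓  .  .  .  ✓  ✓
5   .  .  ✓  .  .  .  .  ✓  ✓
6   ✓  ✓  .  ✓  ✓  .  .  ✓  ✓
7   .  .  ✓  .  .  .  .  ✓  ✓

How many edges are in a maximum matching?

For example, pair 1→G, 2→I, 3→H, 4→B, 5→C, 6→A.
The set {2, 3, 5, 7} has only 3 neighbours ({C, H, I}), so by Hall's theorem at most 6 of the 7 left vertices can be matched.

6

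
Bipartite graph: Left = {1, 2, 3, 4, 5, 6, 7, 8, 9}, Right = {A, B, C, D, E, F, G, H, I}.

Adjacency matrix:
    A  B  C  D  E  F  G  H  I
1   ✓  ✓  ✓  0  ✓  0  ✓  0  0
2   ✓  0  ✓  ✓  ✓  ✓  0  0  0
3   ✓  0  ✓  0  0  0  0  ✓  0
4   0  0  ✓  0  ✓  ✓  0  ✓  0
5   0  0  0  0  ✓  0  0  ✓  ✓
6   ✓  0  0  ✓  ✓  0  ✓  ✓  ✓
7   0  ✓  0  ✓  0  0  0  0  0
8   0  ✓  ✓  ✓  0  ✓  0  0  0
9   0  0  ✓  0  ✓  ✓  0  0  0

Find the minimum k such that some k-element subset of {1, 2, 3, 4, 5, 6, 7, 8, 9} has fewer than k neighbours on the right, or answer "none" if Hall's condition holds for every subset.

A matching saturating every left vertex exists, for instance 1→G, 2→A, 3→C, 4→F, 5→I, 6→H, 7→D, 8→B, 9→E.
By Hall's marriage theorem, this means |N(S)| ≥ |S| for every subset S, so no violating subset exists.

none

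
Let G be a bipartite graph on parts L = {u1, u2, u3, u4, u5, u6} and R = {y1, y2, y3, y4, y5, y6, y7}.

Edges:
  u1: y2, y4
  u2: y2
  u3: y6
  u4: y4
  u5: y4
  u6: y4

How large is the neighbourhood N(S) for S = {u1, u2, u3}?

The union of neighbours of {u1, u2, u3} is {y2, y4, y6}, which has 3 elements.
Since |N(S)| = 3 ≥ |S| = 3, Hall's condition holds for this subset.

3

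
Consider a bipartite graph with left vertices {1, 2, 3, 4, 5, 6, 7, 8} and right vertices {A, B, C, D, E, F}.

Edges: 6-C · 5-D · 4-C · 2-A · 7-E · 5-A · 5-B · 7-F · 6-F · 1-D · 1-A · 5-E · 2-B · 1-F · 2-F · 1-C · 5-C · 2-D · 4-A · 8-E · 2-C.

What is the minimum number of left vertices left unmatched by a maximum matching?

2

A valid assignment of size 6: 1–D, 2–B, 4–C, 5–A, 6–F, 7–E.
The set {1, 2, 3, 4, 5, 6, 7, 8} has only 6 neighbours ({A, B, C, D, E, F}), so by Hall's theorem at most 6 of the 8 left vertices can be matched.
That matches 6 of the 8, leaving 2 unmatched; no matching can do better.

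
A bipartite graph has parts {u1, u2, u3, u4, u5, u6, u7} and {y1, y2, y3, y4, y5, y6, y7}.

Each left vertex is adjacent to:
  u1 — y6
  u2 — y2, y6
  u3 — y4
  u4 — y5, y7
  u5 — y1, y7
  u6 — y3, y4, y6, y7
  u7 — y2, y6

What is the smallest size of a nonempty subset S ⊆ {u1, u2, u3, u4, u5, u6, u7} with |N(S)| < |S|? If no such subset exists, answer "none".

Take S = {u1, u2, u7}. Its neighbourhood is {y2, y6}, so |N(S)| = 2 < |S| = 3.
Every subset of size less than 3 has at least as many neighbours as members, so 3 is the minimum.

3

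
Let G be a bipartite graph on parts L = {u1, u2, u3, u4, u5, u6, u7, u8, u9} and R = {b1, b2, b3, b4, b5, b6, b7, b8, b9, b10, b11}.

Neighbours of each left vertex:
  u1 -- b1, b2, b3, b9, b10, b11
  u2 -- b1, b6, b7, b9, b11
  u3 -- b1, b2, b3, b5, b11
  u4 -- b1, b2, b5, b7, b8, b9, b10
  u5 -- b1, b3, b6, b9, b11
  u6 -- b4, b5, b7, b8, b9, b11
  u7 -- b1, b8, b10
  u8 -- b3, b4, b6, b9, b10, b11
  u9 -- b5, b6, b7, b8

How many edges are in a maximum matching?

For example, pair u1–b3, u2–b1, u3–b2, u4–b10, u5–b11, u6–b7, u7–b8, u8–b6, u9–b5.
All 9 left vertices are matched, so no larger matching exists.

9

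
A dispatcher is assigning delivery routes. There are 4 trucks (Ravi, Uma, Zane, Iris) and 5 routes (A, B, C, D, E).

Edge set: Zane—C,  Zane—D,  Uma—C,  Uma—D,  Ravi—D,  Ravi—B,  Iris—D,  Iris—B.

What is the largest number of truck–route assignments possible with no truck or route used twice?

For example, pair Ravi–B, Uma–D, Zane–C.
The set {Ravi, Uma, Zane, Iris} has only 3 neighbours ({B, C, D}), so by Hall's theorem at most 3 of the 4 trucks can be matched.

3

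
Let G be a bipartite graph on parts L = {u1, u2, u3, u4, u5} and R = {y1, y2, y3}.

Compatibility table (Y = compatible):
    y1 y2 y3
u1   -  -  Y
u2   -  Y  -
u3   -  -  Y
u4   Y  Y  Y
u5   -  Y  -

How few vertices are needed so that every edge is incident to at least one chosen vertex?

{u4, y2, y3} is a vertex cover of size 3: every edge has an endpoint in this set.
No smaller cover exists because u1–y3, u2–y2, u4–y1 is a matching of size 3, and a cover must include an endpoint of each of these disjoint edges (König's theorem).

3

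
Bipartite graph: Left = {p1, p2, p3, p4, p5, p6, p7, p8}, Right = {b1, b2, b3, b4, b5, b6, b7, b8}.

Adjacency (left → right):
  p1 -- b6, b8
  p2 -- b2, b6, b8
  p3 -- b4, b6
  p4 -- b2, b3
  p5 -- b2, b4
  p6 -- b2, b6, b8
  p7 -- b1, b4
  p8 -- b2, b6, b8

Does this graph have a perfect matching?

The set {p1, p2, p3, p5, p6, p8} has only 4 neighbours ({b2, b4, b6, b8}), so by Hall's theorem at most 6 of the 8 left vertices can be matched.
Hence no matching covers every left vertex.

No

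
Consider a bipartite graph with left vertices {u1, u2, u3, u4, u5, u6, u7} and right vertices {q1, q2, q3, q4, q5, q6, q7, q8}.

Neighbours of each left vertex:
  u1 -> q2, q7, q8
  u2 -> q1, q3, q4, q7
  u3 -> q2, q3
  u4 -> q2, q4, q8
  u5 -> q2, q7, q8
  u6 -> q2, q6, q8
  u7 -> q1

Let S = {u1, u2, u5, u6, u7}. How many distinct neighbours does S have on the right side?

7

The union of neighbours of {u1, u2, u5, u6, u7} is {q1, q2, q3, q4, q6, q7, q8}, which has 7 elements.
Since |N(S)| = 7 ≥ |S| = 5, Hall's condition holds for this subset.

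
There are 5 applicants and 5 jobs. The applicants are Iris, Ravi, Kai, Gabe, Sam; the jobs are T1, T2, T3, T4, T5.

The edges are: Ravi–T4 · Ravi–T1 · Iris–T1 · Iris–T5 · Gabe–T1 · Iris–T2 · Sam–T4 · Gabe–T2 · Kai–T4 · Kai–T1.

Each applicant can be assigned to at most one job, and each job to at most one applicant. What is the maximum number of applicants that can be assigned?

For example, pair Iris→T5, Ravi→T4, Kai→T1, Gabe→T2.
The set {Ravi, Kai, Sam} has only 2 neighbours ({T1, T4}), so by Hall's theorem at most 4 of the 5 applicants can be matched.

4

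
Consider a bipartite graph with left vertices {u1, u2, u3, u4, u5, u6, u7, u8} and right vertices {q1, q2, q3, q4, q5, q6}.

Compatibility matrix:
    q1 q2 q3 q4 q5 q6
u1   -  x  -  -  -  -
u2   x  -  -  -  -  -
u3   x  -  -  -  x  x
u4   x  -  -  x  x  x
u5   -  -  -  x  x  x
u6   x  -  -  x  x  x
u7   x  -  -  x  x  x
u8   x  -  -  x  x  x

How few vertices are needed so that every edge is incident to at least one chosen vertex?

5

The 5 edges u1–q2, u2–q1, u3–q5, u4–q4, u5–q6 form a matching, so any vertex cover needs at least 5 vertices (one per matched edge).
Conversely {u1, q1, q4, q5, q6} meets every edge and has exactly 5 vertices, so 5 is optimal.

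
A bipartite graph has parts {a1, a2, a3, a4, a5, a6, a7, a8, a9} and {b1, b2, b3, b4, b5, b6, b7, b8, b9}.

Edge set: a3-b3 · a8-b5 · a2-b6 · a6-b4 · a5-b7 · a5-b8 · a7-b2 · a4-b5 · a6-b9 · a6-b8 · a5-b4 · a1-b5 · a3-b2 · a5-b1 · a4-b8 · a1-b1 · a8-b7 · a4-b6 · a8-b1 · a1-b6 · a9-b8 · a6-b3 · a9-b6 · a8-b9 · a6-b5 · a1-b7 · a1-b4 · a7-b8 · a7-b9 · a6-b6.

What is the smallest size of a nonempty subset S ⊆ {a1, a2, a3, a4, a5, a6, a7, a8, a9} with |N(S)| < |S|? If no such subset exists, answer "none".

A matching saturating every left vertex exists, for instance a1→b1, a2→b6, a3→b2, a4→b5, a5→b4, a6→b3, a7→b9, a8→b7, a9→b8.
By Hall's marriage theorem, this means |N(S)| ≥ |S| for every subset S, so no violating subset exists.

none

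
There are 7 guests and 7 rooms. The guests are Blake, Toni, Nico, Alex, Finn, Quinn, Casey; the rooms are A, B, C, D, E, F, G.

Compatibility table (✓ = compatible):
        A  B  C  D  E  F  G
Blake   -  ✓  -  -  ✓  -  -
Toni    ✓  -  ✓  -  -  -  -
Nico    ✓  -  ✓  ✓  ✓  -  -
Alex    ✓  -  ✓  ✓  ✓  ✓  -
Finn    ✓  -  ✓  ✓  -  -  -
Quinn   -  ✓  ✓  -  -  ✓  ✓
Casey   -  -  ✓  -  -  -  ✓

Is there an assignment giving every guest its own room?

One maximum matching: Blake→B, Toni→A, Nico→E, Alex→F, Finn→D, Quinn→G, Casey→C.
Every guest is matched, so this is a perfect matching.

Yes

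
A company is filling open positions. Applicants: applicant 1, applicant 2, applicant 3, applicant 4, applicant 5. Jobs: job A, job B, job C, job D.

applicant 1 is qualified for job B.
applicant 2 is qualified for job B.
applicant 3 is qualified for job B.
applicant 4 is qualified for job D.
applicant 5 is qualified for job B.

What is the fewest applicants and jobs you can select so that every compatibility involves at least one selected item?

2

{applicant 4, job B} is a vertex cover of size 2: every edge has an endpoint in this set.
No smaller cover exists because applicant 1–job B, applicant 4–job D is a matching of size 2, and a cover must include an endpoint of each of these disjoint edges (König's theorem).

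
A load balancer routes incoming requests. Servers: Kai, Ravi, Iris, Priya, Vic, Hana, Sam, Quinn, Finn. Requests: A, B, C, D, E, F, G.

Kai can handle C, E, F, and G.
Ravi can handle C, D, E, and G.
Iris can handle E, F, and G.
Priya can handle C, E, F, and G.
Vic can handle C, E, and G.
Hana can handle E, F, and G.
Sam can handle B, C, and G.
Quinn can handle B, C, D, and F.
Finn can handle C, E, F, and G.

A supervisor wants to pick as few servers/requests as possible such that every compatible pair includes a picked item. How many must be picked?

{B, C, D, E, F, G} is a vertex cover of size 6: every edge has an endpoint in this set.
No smaller cover exists because Kai–G, Ravi–D, Iris–F, Priya–C, Vic–E, Sam–B is a matching of size 6, and a cover must include an endpoint of each of these disjoint edges (König's theorem).

6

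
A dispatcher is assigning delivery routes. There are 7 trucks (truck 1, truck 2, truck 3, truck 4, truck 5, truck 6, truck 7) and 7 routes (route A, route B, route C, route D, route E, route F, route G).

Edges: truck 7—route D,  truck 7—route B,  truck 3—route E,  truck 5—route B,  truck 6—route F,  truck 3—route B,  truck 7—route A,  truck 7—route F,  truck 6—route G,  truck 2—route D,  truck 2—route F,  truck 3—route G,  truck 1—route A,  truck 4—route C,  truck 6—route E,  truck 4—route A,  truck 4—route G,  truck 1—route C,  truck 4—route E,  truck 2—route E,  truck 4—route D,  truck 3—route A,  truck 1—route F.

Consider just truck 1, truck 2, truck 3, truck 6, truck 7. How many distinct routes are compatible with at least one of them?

7

The union of neighbours of {truck 1, truck 2, truck 3, truck 6, truck 7} is {route A, route B, route C, route D, route E, route F, route G}, which has 7 elements.
Since |N(S)| = 7 ≥ |S| = 5, Hall's condition holds for this subset.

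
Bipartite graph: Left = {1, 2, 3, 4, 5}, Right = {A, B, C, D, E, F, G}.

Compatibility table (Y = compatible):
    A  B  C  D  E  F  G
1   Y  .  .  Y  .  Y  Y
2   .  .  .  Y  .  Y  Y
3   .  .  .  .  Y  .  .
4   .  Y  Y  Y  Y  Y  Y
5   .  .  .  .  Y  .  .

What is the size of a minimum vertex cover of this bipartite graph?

The 4 edges 1–D, 2–F, 3–E, 4–G form a matching, so any vertex cover needs at least 4 vertices (one per matched edge).
Conversely {1, 2, 4, E} meets every edge and has exactly 4 vertices, so 4 is optimal.

4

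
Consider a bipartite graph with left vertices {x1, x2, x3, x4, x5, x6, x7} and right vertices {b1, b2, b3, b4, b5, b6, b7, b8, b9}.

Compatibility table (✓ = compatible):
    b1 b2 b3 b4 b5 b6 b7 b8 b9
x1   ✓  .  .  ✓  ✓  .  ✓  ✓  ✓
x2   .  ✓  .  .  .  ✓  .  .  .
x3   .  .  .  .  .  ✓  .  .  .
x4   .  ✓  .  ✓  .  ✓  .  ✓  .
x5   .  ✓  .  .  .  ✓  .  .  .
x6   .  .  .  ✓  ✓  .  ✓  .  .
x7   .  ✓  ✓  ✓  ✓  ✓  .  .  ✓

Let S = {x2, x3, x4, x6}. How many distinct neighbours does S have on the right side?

6

The union of neighbours of {x2, x3, x4, x6} is {b2, b4, b5, b6, b7, b8}, which has 6 elements.
Since |N(S)| = 6 ≥ |S| = 4, Hall's condition holds for this subset.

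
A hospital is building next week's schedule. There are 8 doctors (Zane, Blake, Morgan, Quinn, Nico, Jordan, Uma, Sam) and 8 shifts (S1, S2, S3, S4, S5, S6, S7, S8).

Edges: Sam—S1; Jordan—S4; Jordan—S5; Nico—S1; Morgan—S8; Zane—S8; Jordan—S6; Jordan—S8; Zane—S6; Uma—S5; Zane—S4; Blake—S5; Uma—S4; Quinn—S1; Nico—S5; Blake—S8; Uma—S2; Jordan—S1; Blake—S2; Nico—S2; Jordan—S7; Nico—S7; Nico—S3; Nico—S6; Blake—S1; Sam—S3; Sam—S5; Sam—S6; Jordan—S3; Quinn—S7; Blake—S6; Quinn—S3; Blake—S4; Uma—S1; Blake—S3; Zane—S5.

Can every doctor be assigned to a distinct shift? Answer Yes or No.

Yes

For example, pair Zane-S5, Blake-S2, Morgan-S8, Quinn-S3, Nico-S1, Jordan-S7, Uma-S4, Sam-S6.
All 8 doctors are covered.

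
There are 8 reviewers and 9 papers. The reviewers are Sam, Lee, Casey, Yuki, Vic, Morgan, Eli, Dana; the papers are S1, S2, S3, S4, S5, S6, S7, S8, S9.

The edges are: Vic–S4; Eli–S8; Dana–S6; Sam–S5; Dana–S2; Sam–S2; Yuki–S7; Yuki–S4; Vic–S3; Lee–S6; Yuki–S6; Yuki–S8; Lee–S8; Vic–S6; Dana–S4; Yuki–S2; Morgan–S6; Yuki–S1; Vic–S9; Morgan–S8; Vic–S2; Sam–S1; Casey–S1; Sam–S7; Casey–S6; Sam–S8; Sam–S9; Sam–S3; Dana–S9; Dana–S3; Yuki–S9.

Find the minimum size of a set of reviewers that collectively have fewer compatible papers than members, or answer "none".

3

Take S = {Lee, Morgan, Eli}. Its neighbourhood is {S6, S8}, so |N(S)| = 2 < |S| = 3.
Every subset of size less than 3 has at least as many neighbours as members, so 3 is the minimum.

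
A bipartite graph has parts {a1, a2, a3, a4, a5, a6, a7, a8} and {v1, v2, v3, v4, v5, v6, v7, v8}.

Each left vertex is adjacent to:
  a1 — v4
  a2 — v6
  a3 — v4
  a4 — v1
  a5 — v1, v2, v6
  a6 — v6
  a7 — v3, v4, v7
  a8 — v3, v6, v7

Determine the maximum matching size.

6

A valid assignment of size 6: a1→v4, a2→v6, a4→v1, a5→v2, a7→v3, a8→v7.
The set {a1, a2, a3, a6} has only 2 neighbours ({v4, v6}), so by Hall's theorem at most 6 of the 8 left vertices can be matched.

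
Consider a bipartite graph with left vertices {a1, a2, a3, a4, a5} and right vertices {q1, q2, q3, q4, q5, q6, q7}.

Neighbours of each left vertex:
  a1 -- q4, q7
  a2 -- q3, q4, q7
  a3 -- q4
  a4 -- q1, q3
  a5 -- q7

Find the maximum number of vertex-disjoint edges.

4

A valid assignment of size 4: a1-q7, a2-q3, a3-q4, a4-q1.
The set {a1, a3, a5} has only 2 neighbours ({q4, q7}), so by Hall's theorem at most 4 of the 5 left vertices can be matched.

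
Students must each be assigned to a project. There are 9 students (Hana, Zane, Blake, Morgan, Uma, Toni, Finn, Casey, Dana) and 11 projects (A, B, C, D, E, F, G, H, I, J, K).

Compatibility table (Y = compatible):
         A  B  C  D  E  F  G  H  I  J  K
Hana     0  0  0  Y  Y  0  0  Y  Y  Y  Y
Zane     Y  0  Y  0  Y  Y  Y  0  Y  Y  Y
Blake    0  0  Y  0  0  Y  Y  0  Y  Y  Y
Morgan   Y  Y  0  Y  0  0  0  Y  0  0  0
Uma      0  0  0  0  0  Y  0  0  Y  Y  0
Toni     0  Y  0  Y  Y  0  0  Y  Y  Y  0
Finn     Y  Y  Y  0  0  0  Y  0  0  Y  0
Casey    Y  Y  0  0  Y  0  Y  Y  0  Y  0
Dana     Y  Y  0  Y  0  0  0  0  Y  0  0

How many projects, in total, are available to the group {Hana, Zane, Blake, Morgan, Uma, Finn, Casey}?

11

The union of neighbours of {Hana, Zane, Blake, Morgan, Uma, Finn, Casey} is {A, B, C, D, E, F, G, H, I, J, K}, which has 11 elements.
Since |N(S)| = 11 ≥ |S| = 7, Hall's condition holds for this subset.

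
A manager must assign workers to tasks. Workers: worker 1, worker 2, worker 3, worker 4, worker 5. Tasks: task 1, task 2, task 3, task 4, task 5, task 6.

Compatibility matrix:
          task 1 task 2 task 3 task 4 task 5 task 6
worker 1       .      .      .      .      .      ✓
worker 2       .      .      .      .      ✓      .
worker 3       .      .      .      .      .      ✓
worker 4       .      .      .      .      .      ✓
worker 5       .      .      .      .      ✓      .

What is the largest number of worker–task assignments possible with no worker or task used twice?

One maximum matching: worker 1→task 6, worker 2→task 5.
The set {worker 1, worker 2, worker 3, worker 4, worker 5} has only 2 neighbours ({task 5, task 6}), so by Hall's theorem at most 2 of the 5 workers can be matched.

2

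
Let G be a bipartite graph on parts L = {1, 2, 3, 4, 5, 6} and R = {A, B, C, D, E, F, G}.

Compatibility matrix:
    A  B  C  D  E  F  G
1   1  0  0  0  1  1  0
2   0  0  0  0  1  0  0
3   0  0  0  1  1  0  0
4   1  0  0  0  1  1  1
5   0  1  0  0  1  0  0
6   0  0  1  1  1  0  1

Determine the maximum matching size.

6

One maximum matching: 1–F, 2–E, 3–D, 4–G, 5–B, 6–C.
This saturates every left vertex, so 6 is the maximum.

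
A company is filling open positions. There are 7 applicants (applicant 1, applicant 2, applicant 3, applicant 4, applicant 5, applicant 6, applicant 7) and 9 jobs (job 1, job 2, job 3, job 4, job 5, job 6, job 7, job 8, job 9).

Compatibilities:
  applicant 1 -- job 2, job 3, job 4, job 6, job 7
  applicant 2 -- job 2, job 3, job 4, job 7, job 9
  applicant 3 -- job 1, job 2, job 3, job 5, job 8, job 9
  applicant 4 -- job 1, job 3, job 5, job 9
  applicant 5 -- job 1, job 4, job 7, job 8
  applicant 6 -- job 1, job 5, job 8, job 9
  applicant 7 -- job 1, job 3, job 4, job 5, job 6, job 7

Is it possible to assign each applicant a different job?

A valid assignment of size 7: applicant 1–job 4, applicant 2–job 7, applicant 3–job 9, applicant 4–job 3, applicant 5–job 8, applicant 6–job 1, applicant 7–job 5.
All 7 applicants are covered.

Yes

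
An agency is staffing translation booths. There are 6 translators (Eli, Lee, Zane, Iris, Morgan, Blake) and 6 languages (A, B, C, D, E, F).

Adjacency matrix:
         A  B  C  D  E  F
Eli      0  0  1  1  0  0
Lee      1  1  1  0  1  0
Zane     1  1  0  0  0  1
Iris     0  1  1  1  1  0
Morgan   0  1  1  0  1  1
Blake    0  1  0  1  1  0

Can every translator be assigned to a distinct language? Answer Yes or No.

One maximum matching: Eli–D, Lee–A, Zane–F, Iris–C, Morgan–E, Blake–B.
Every translator is matched, so this is a perfect matching.

Yes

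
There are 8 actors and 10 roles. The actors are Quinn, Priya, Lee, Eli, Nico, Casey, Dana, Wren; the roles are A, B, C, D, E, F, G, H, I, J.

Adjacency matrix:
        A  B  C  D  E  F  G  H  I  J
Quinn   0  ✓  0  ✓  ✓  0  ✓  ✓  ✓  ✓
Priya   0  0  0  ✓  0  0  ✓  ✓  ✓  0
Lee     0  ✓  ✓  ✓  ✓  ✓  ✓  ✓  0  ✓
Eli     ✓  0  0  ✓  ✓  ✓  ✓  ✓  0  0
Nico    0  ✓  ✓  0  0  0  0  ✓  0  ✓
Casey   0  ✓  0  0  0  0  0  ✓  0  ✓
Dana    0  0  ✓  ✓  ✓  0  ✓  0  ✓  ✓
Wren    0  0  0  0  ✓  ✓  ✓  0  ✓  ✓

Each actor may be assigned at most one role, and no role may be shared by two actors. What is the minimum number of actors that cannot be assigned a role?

0

One maximum matching: Quinn-E, Priya-D, Lee-H, Eli-A, Nico-C, Casey-B, Dana-G, Wren-J.
All 8 actors are matched, so no larger matching exists.
That matches 8 of the 8, leaving 0 unmatched; no matching can do better.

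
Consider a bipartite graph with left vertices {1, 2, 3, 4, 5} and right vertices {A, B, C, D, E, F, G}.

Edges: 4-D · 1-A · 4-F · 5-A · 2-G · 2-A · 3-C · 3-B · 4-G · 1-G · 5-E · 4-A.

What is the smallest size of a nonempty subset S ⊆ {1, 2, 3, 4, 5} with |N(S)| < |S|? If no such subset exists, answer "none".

A matching saturating every left vertex exists, for instance 1→A, 2→G, 3→B, 4→F, 5→E.
By Hall's marriage theorem, this means |N(S)| ≥ |S| for every subset S, so no violating subset exists.

none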